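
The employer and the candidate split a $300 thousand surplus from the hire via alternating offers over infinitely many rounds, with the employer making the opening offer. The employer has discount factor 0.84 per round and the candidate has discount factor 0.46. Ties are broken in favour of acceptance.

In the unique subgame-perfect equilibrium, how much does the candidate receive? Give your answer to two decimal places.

35.98

In a stationary SPE each proposer offers the other exactly their discounted continuation value.
If the employer keeps x when proposing and the candidate keeps y when proposing, then x = 300 − 0.46y and y = 300 − 0.84x.
Solving: x = 300(1 − 0.46) / (1 − 0.84·0.46) = 162 / 0.6136 ≈ 264.0156.
The candidate gets 300 − 264.0156 ≈ 35.9844.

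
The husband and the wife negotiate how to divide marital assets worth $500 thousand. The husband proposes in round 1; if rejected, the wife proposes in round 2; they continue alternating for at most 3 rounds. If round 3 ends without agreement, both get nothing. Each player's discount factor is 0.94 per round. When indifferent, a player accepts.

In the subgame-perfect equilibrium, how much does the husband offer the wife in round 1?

28.2

Solve by backward induction from round 3.
Round 3 (the husband proposes): the wife will accept anything ≥ 0, so the husband offers 0 and keeps 500.
Round 2 (the wife proposes): the husband can get 500 next round, worth 0.94 × 500 = 470 now. The wife offers 470 and keeps 500 − 470 = 30.
Round 1 (the husband proposes): the wife can get 30 next round, worth 0.94 × 30 = 28.2 now, so the husband offers 28.2, keeping 471.8.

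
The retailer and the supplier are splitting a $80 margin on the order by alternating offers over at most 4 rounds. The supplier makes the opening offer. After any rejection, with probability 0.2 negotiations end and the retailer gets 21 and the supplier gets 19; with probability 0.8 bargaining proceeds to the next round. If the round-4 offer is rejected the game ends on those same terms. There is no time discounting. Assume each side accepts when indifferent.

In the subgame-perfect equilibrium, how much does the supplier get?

32.12

Round 4 (the retailer proposes): the supplier gets 19 if talks fail, so the retailer offers 19 and keeps 61.
Round 3 (the supplier proposes): rejecting gives the retailer an expected 0.8 × 61 + 0.2 × 21 = 53. The supplier offers 53 and keeps 80 − 53 = 27.
Round 2 (the retailer proposes): rejecting gives the supplier an expected 0.8 × 27 + 0.2 × 19 = 25.4, so the retailer offers 25.4, keeping 54.6.
Round 1 (the supplier proposes): rejecting gives the retailer an expected 0.8 × 54.6 + 0.2 × 21 = 47.88. The supplier offers 47.88 and keeps 80 − 47.88 = 32.12.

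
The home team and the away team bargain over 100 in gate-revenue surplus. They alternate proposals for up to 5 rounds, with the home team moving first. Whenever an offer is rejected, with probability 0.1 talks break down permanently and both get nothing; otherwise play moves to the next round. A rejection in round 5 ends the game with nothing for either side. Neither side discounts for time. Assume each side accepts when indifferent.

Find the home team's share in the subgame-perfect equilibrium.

83.71

By backward induction:
Round 5 (the home team proposes): the away team will accept anything ≥ 0, so the home team offers 0 and keeps 100.
Round 4 (the away team proposes): rejecting gives the home team an expected 0.9 × 100 = 90; the away team offers that and keeps 10.
Round 3 (the home team proposes): rejecting gives the away team an expected 0.9 × 10 = 9; the home team offers that and keeps 91.
Round 2 (the away team proposes): rejecting gives the home team an expected 0.9 × 91 = 81.9, so the away team offers 81.9, keeping 18.1.
Round 1 (the home team proposes): rejecting gives the away team an expected 0.9 × 18.1 = 16.29, so the home team offers 16.29, keeping 83.71.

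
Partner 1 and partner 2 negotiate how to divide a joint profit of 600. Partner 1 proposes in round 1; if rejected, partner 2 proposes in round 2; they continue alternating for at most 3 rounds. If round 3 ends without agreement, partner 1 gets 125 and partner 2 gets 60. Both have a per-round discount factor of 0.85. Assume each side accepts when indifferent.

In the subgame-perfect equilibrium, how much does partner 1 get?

480.15

Round 3 (partner 1 proposes): partner 2 gets 60 if talks fail, so partner 1 offers 60 and keeps 540.
Round 2 (partner 2 proposes): partner 1 can get 540 next round, worth 0.85 × 540 = 459 now, so partner 2 offers 459, keeping 141.
Round 1 (partner 1 proposes): partner 2 can get 141 next round, worth 0.85 × 141 = 119.85 now. Partner 1 offers 119.85 and keeps 600 − 119.85 = 480.15.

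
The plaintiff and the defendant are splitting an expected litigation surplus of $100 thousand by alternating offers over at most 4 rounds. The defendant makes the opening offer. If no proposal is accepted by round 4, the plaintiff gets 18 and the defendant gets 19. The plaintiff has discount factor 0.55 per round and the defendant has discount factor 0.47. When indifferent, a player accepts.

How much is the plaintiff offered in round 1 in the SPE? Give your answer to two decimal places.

40.67

By backward induction:
Round 4 (the plaintiff proposes): the defendant gets 19 if talks fail, so the plaintiff offers 19 and keeps 81.
Round 3 (the defendant proposes): the plaintiff can get 81 next round, worth 0.55 × 81 = 44.55 now, so the defendant offers 44.55, keeping 55.45.
Round 2 (the plaintiff proposes): the defendant can get 55.45 next round, worth 0.47 × 55.45 = 26.0615 now; the plaintiff offers that and keeps 73.9385.
Round 1 (the defendant proposes): the plaintiff can get 73.9385 next round, worth 0.55 × 73.9385 = 40.666175 now; the defendant offers that and keeps 59.333825.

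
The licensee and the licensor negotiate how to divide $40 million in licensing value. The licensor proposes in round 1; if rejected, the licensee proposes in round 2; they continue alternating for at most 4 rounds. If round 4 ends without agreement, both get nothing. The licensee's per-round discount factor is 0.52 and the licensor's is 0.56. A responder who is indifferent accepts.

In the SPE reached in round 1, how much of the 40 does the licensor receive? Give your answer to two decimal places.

24.79

By backward induction:
Round 4 (the licensee proposes): the licensor will accept anything ≥ 0, so the licensee offers 0 and keeps 40.
Round 3 (the licensor proposes): the licensee can get 40 next round, worth 0.52 × 40 = 20.8 now, so the licensor offers 20.8, keeping 19.2.
Round 2 (the licensee proposes): the licensor can get 19.2 next round, worth 0.56 × 19.2 = 10.752 now. The licensee offers 10.752 and keeps 40 − 10.752 = 29.248.
Round 1 (the licensor proposes): the licensee can get 29.248 next round, worth 0.52 × 29.248 = 15.20896 now; the licensor offers that and keeps 24.79104.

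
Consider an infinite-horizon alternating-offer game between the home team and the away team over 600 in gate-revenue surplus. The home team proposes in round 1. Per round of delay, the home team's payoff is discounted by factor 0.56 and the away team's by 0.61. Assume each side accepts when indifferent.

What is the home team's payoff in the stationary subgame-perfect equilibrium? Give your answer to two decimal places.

355.41

Let x be the home team's share when the home team proposes and y be the away team's share when the away team proposes.
The away team accepts iff offered ≥ 0.61·y, so x = 600 − 0.61y. Symmetrically y = 600 − 0.56x.
Substituting: x = 600 − 0.61(600 − 0.56x), giving x(1 − 0.56·0.61) = 600(1 − 0.61).
So x = 600 × 0.39 / 0.6584 ≈ 355.4070, and the away team receives 600 − x ≈ 244.5930.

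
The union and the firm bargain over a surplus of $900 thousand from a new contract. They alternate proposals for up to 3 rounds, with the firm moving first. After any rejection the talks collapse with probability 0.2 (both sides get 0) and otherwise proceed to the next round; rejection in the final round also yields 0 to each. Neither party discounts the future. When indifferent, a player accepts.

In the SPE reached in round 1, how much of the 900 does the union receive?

Round 3 (the firm proposes): the union will accept anything ≥ 0, so the firm offers 0 and keeps 900.
Round 2 (the union proposes): rejecting gives the firm an expected 0.8 × 900 = 720; the union offers that and keeps 180.
Round 1 (the firm proposes): rejecting gives the union an expected 0.8 × 180 = 144, so the firm offers 144, keeping 756.

144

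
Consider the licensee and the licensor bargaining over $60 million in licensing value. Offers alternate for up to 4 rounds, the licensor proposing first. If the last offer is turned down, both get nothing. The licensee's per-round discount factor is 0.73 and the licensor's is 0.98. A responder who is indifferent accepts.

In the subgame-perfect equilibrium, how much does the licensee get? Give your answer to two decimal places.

Round 4 (the licensee proposes): the licensor will accept anything ≥ 0, so the licensee offers 0 and keeps 60.
Round 3 (the licensor proposes): the licensee can get 60 next round, worth 0.73 × 60 = 43.8 now, so the licensor offers 43.8, keeping 16.2.
Round 2 (the licensee proposes): the licensor can get 16.2 next round, worth 0.98 × 16.2 = 15.876 now; the licensee offers that and keeps 44.124.
Round 1 (the licensor proposes): the licensee can get 44.124 next round, worth 0.73 × 44.124 = 32.21052 now. The licensor offers 32.21052 and keeps 60 − 32.21052 = 27.78948.

32.21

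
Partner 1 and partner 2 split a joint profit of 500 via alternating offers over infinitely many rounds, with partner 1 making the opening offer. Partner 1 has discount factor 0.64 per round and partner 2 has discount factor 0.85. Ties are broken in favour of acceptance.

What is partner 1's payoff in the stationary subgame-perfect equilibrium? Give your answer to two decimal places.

When partner 1 proposes, partner 2 accepts any offer worth at least 0.85 times what partner 2 would get by proposing next round; and vice versa.
This gives x = 500 − 0.85y and y = 500 − 0.64x, where x and y are each side's share when it proposes.
Hence (1 − 0.85·0.64)x = 500(1 − 0.85), i.e. 0.456·x = 75.
x ≈ 164.4737; partner 2's share is 500 − x ≈ 335.5263.

164.47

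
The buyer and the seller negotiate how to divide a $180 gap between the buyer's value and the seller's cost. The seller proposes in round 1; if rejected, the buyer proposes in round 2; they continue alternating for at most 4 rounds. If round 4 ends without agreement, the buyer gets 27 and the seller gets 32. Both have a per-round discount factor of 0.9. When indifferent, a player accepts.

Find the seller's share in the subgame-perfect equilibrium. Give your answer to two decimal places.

Round 4 (the buyer proposes): the seller gets 32 if talks fail, so the buyer offers 32 and keeps 148.
Round 3 (the seller proposes): the buyer can get 148 next round, worth 0.9 × 148 = 133.2 now. The seller offers 133.2 and keeps 180 − 133.2 = 46.8.
Round 2 (the buyer proposes): the seller can get 46.8 next round, worth 0.9 × 46.8 = 42.12 now. The buyer offers 42.12 and keeps 180 − 42.12 = 137.88.
Round 1 (the seller proposes): the buyer can get 137.88 next round, worth 0.9 × 137.88 = 124.092 now; the seller offers that and keeps 55.908.

55.91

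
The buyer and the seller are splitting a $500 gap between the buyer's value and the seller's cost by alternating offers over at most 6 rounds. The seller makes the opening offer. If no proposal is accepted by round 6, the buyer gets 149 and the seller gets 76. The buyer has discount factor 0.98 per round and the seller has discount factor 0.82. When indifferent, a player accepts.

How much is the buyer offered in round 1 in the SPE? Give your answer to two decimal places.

427.41

Solve by backward induction from round 6.
Round 6 (the buyer proposes): the seller gets 76 if talks fail, so the buyer offers 76 and keeps 424.
Round 5 (the seller proposes): the buyer can get 424 next round, worth 0.98 × 424 = 415.52 now. The seller offers 415.52 and keeps 500 − 415.52 = 84.48.
Round 4 (the buyer proposes): the seller can get 84.48 next round, worth 0.82 × 84.48 = 69.2736 now, so the buyer offers 69.2736, keeping 430.7264.
Round 3 (the seller proposes): the buyer can get 430.7264 next round, worth 0.98 × 430.7264 = 422.111872 now, so the seller offers 422.111872, keeping 77.888128.
Round 2 (the buyer proposes): the seller can get 77.888128 next round, worth 0.82 × 77.888128 = 63.86826496 now, so the buyer offers 63.86826496, keeping 436.13173504.
Round 1 (the seller proposes): the buyer can get 436.13173504 next round, worth 0.98 × 436.13173504 = 427.4091003392 now; the seller offers that and keeps 72.5908996608.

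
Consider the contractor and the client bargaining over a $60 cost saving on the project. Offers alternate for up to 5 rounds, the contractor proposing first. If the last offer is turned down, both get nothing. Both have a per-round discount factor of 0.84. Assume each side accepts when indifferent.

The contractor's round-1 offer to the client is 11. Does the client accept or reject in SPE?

Round 5 (the contractor proposes): rejection yields 0 for the client; the contractor offers 0 and keeps 60.
Round 4 (the client proposes): the contractor can get 60 next round, worth 0.84 × 60 = 50.4 now. The client offers 50.4 and keeps 60 − 50.4 = 9.6.
Round 3 (the contractor proposes): the client can get 9.6 next round, worth 0.84 × 9.6 = 8.064 now, so the contractor offers 8.064, keeping 51.936.
Round 2 (the client proposes): the contractor can get 51.936 next round, worth 0.84 × 51.936 = 43.62624 now; the client offers that and keeps 16.37376.
So by rejecting in round 1, the client gets 16.37376 next round, worth 0.84 × 16.37376 = 13.7539584 now.
Offer 11 < 13.7539584, so the client rejects.

Reject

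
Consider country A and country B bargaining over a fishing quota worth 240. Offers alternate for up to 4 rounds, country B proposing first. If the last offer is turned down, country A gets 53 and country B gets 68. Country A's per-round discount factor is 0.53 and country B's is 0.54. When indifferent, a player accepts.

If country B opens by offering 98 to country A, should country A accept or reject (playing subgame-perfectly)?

Round 4 (country A proposes): country B gets 68 if talks fail, so country A offers 68 and keeps 172.
Round 3 (country B proposes): country A can get 172 next round, worth 0.53 × 172 = 91.16 now. Country B offers 91.16 and keeps 240 − 91.16 = 148.84.
Round 2 (country A proposes): country B can get 148.84 next round, worth 0.54 × 148.84 = 80.3736 now. Country A offers 80.3736 and keeps 240 − 80.3736 = 159.6264.
So by rejecting in round 1, country A gets 159.6264 next round, worth 0.53 × 159.6264 = 84.601992 now.
Offer 98 ≥ 84.601992, so country A accepts.

Accept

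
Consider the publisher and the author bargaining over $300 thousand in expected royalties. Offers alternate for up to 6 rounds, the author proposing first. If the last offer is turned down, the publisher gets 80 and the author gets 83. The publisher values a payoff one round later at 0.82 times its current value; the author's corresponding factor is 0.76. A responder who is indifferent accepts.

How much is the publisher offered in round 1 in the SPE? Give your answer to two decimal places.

Solve by backward induction from round 6.
Round 6 (the publisher proposes): the author gets 83 if talks fail, so the publisher offers 83 and keeps 217.
Round 5 (the author proposes): the publisher can get 217 next round, worth 0.82 × 217 = 177.94 now. The author offers 177.94 and keeps 300 − 177.94 = 122.06.
Round 4 (the publisher proposes): the author can get 122.06 next round, worth 0.76 × 122.06 = 92.7656 now. The publisher offers 92.7656 and keeps 300 − 92.7656 = 207.2344.
Round 3 (the author proposes): the publisher can get 207.2344 next round, worth 0.82 × 207.2344 = 169.932208 now. The author offers 169.932208 and keeps 300 − 169.932208 = 130.067792.
Round 2 (the publisher proposes): the author can get 130.067792 next round, worth 0.76 × 130.067792 = 98.85152192 now; the publisher offers that and keeps 201.14847808.
Round 1 (the author proposes): the publisher can get 201.14847808 next round, worth 0.82 × 201.14847808 = 164.9417520256 now, so the author offers 164.9417520256, keeping 135.0582479744.

164.94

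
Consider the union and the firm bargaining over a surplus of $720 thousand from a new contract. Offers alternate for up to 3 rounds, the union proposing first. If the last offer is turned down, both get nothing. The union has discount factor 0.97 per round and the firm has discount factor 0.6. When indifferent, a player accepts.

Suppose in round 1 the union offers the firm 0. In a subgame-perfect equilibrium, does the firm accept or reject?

Round 3 (the union proposes): the firm will accept anything ≥ 0, so the union offers 0 and keeps 720.
Round 2 (the firm proposes): the union can get 720 next round, worth 0.97 × 720 = 698.4 now; the firm offers that and keeps 21.6.
So by rejecting in round 1, the firm gets 21.6 next round, worth 0.6 × 21.6 = 12.96 now.
Offer 0 < 12.96, so the firm rejects.

Reject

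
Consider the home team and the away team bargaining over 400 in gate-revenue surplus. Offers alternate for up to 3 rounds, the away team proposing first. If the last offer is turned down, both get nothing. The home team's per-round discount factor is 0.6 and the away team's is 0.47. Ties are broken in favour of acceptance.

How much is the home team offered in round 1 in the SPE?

Round 3 (the away team proposes): rejection yields 0 for the home team; the away team offers 0 and keeps 400.
Round 2 (the home team proposes): the away team can get 400 next round, worth 0.47 × 400 = 188 now. The home team offers 188 and keeps 400 − 188 = 212.
Round 1 (the away team proposes): the home team can get 212 next round, worth 0.6 × 212 = 127.2 now; the away team offers that and keeps 272.8.

127.2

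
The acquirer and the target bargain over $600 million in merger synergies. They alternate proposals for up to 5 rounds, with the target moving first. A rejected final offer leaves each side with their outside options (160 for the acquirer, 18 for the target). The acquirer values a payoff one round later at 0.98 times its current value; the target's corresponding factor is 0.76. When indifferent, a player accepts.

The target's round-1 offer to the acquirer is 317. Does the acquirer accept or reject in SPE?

Round 5 (the target proposes): the acquirer gets 160 if talks fail, so the target offers 160 and keeps 440.
Round 4 (the acquirer proposes): the target can get 440 next round, worth 0.76 × 440 = 334.4 now. The acquirer offers 334.4 and keeps 600 − 334.4 = 265.6.
Round 3 (the target proposes): the acquirer can get 265.6 next round, worth 0.98 × 265.6 = 260.288 now; the target offers that and keeps 339.712.
Round 2 (the acquirer proposes): the target can get 339.712 next round, worth 0.76 × 339.712 = 258.18112 now. The acquirer offers 258.18112 and keeps 600 − 258.18112 = 341.81888.
So by rejecting in round 1, the acquirer gets 341.81888 next round, worth 0.98 × 341.81888 = 334.9825024 now.
Offer 317 < 334.9825024, so the acquirer rejects.

Reject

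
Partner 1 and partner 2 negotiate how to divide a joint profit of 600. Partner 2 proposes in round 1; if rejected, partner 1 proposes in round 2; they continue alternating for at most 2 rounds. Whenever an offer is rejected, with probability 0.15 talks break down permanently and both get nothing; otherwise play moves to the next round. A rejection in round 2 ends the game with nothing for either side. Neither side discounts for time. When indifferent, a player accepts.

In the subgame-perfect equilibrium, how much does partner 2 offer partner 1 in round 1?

510

Round 2 (partner 1 proposes): partner 2 will accept anything ≥ 0, so partner 1 offers 0 and keeps 600.
Round 1 (partner 2 proposes): rejecting gives partner 1 an expected 0.85 × 600 = 510, so partner 2 offers 510, keeping 90.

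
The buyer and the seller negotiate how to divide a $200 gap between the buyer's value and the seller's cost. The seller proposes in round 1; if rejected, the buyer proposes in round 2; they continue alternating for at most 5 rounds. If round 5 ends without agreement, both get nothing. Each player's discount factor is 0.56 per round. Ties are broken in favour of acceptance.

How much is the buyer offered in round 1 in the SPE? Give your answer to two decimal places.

64.73

Round 5 (the seller proposes): the buyer will accept anything ≥ 0, so the seller offers 0 and keeps 200.
Round 4 (the buyer proposes): the seller can get 200 next round, worth 0.56 × 200 = 112 now; the buyer offers that and keeps 88.
Round 3 (the seller proposes): the buyer can get 88 next round, worth 0.56 × 88 = 49.28 now; the seller offers that and keeps 150.72.
Round 2 (the buyer proposes): the seller can get 150.72 next round, worth 0.56 × 150.72 = 84.4032 now, so the buyer offers 84.4032, keeping 115.5968.
Round 1 (the seller proposes): the buyer can get 115.5968 next round, worth 0.56 × 115.5968 = 64.734208 now; the seller offers that and keeps 135.265792.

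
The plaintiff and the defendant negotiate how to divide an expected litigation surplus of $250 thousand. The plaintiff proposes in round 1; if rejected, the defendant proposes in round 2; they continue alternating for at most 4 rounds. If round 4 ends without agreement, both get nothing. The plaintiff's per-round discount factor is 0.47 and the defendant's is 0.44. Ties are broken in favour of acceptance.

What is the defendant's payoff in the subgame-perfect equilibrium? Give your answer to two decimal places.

Round 4 (the defendant proposes): rejection yields 0 for the plaintiff; the defendant offers 0 and keeps 250.
Round 3 (the plaintiff proposes): the defendant can get 250 next round, worth 0.44 × 250 = 110 now. The plaintiff offers 110 and keeps 250 − 110 = 140.
Round 2 (the defendant proposes): the plaintiff can get 140 next round, worth 0.47 × 140 = 65.8 now; the defendant offers that and keeps 184.2.
Round 1 (the plaintiff proposes): the defendant can get 184.2 next round, worth 0.44 × 184.2 = 81.048 now. The plaintiff offers 81.048 and keeps 250 − 81.048 = 168.952.

81.05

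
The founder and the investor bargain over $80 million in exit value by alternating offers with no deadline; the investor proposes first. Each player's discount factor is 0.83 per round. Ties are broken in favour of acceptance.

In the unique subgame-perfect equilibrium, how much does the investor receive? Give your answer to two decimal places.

43.72

In a stationary SPE each proposer offers the other exactly their discounted continuation value.
If the investor keeps x when proposing and the founder keeps y when proposing, then x = 80 − 0.83y and y = 80 − 0.83x.
Solving: x = 80(1 − 0.83) / (1 − 0.83·0.83) = 13.6 / 0.3111 ≈ 43.7158.
The founder gets 80 − 43.7158 ≈ 36.2842.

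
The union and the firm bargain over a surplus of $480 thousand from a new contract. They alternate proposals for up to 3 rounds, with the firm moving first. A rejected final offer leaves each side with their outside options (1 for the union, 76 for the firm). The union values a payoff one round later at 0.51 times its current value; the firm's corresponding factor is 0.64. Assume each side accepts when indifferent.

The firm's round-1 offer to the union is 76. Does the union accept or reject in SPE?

Reject

Round 3 (the firm proposes): the union gets 1 if talks fail, so the firm offers 1 and keeps 479.
Round 2 (the union proposes): the firm can get 479 next round, worth 0.64 × 479 = 306.56 now; the union offers that and keeps 173.44.
So by rejecting in round 1, the union gets 173.44 next round, worth 0.51 × 173.44 = 88.4544 now.
Offer 76 < 88.4544, so the union rejects.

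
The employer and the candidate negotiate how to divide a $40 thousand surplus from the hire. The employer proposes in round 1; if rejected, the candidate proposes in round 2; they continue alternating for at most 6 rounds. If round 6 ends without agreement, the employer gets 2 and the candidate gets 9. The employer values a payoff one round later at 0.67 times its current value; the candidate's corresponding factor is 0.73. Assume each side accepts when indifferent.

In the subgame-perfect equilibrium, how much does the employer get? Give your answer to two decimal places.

Work backward from the last round.
Round 6 (the candidate proposes): the employer gets 2 if talks fail, so the candidate offers 2 and keeps 38.
Round 5 (the employer proposes): the candidate can get 38 next round, worth 0.73 × 38 = 27.74 now; the employer offers that and keeps 12.26.
Round 4 (the candidate proposes): the employer can get 12.26 next round, worth 0.67 × 12.26 = 8.2142 now. The candidate offers 8.2142 and keeps 40 − 8.2142 = 31.7858.
Round 3 (the employer proposes): the candidate can get 31.7858 next round, worth 0.73 × 31.7858 = 23.203634 now, so the employer offers 23.203634, keeping 16.796366.
Round 2 (the candidate proposes): the employer can get 16.796366 next round, worth 0.67 × 16.796366 = 11.25356522 now, so the candidate offers 11.25356522, keeping 28.74643478.
Round 1 (the employer proposes): the candidate can get 28.74643478 next round, worth 0.73 × 28.74643478 = 20.9848973894 now; the employer offers that and keeps 19.0151026106.

19.02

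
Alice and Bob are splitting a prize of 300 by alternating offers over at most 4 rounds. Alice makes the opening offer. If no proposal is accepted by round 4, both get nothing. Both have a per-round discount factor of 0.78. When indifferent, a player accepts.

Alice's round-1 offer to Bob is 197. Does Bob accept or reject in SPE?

Accept

Round 4 (Bob proposes): rejection yields 0 for Alice; Bob offers 0 and keeps 300.
Round 3 (Alice proposes): Bob can get 300 next round, worth 0.78 × 300 = 234 now. Alice offers 234 and keeps 300 − 234 = 66.
Round 2 (Bob proposes): Alice can get 66 next round, worth 0.78 × 66 = 51.48 now, so Bob offers 51.48, keeping 248.52.
So by rejecting in round 1, Bob gets 248.52 next round, worth 0.78 × 248.52 = 193.8456 now.
Offer 197 ≥ 193.8456, so Bob accepts.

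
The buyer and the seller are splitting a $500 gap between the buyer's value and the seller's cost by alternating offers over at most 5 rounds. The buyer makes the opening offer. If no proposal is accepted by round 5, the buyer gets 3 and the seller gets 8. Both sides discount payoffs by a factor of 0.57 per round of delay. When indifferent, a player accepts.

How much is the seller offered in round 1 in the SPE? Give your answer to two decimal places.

Round 5 (the buyer proposes): the seller gets 8 if talks fail, so the buyer offers 8 and keeps 492.
Round 4 (the seller proposes): the buyer can get 492 next round, worth 0.57 × 492 = 280.44 now; the seller offers that and keeps 219.56.
Round 3 (the buyer proposes): the seller can get 219.56 next round, worth 0.57 × 219.56 = 125.1492 now; the buyer offers that and keeps 374.8508.
Round 2 (the seller proposes): the buyer can get 374.8508 next round, worth 0.57 × 374.8508 = 213.664956 now, so the seller offers 213.664956, keeping 286.335044.
Round 1 (the buyer proposes): the seller can get 286.335044 next round, worth 0.57 × 286.335044 = 163.21097508 now. The buyer offers 163.21097508 and keeps 500 − 163.21097508 = 336.78902492.

163.21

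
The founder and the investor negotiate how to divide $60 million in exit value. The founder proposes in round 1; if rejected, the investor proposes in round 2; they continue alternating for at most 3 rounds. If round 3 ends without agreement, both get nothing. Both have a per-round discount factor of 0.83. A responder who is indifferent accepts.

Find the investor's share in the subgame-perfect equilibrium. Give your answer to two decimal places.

Round 3 (the founder proposes): the investor will accept anything ≥ 0, so the founder offers 0 and keeps 60.
Round 2 (the investor proposes): the founder can get 60 next round, worth 0.83 × 60 = 49.8 now; the investor offers that and keeps 10.2.
Round 1 (the founder proposes): the investor can get 10.2 next round, worth 0.83 × 10.2 = 8.466 now; the founder offers that and keeps 51.534.

8.47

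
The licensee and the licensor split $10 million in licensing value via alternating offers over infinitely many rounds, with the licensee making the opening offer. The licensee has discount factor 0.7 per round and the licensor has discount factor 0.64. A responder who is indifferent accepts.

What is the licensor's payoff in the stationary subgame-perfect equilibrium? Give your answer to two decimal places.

3.48

In a stationary SPE each proposer offers the other exactly their discounted continuation value.
If the licensee keeps x when proposing and the licensor keeps y when proposing, then x = 10 − 0.64y and y = 10 − 0.7x.
Solving: x = 10(1 − 0.64) / (1 − 0.7·0.64) = 3.6 / 0.552 ≈ 6.5217.
The licensor gets 10 − 6.5217 ≈ 3.4783.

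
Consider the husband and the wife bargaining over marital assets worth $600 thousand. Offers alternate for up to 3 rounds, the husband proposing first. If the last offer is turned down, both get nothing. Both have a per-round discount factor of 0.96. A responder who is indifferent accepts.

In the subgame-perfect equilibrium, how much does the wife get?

Round 3 (the husband proposes): rejection yields 0 for the wife; the husband offers 0 and keeps 600.
Round 2 (the wife proposes): the husband can get 600 next round, worth 0.96 × 600 = 576 now; the wife offers that and keeps 24.
Round 1 (the husband proposes): the wife can get 24 next round, worth 0.96 × 24 = 23.04 now. The husband offers 23.04 and keeps 600 − 23.04 = 576.96.

23.04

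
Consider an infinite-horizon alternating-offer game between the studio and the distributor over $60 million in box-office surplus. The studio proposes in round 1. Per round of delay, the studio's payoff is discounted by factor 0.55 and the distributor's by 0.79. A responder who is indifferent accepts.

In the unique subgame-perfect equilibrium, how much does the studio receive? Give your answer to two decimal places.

22.28

When the studio proposes, the distributor accepts any offer worth at least 0.79 times what the distributor would get by proposing next round; and vice versa.
This gives x = 60 − 0.79y and y = 60 − 0.55x, where x and y are each side's share when it proposes.
Hence (1 − 0.79·0.55)x = 60(1 − 0.79), i.e. 0.5655·x = 12.6.
x ≈ 22.2812; the distributor's share is 60 − x ≈ 37.7188.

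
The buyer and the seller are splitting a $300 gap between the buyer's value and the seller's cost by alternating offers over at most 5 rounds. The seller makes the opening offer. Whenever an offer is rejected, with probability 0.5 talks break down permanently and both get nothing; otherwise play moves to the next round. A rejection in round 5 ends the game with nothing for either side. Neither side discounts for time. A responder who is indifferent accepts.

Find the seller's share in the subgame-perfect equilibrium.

206.25

Round 5 (the seller proposes): rejection yields 0 for the buyer; the seller offers 0 and keeps 300.
Round 4 (the buyer proposes): rejecting gives the seller an expected 0.5 × 300 = 150. The buyer offers 150 and keeps 300 − 150 = 150.
Round 3 (the seller proposes): rejecting gives the buyer an expected 0.5 × 150 = 75; the seller offers that and keeps 225.
Round 2 (the buyer proposes): rejecting gives the seller an expected 0.5 × 225 = 112.5; the buyer offers that and keeps 187.5.
Round 1 (the seller proposes): rejecting gives the buyer an expected 0.5 × 187.5 = 93.75. The seller offers 93.75 and keeps 300 − 93.75 = 206.25.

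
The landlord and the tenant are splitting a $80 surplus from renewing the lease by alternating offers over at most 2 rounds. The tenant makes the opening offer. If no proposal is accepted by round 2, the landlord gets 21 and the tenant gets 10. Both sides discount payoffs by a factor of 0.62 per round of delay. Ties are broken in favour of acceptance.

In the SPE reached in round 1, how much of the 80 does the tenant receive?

36.6

Round 2 (the landlord proposes): the tenant gets 10 if talks fail, so the landlord offers 10 and keeps 70.
Round 1 (the tenant proposes): the landlord can get 70 next round, worth 0.62 × 70 = 43.4 now, so the tenant offers 43.4, keeping 36.6.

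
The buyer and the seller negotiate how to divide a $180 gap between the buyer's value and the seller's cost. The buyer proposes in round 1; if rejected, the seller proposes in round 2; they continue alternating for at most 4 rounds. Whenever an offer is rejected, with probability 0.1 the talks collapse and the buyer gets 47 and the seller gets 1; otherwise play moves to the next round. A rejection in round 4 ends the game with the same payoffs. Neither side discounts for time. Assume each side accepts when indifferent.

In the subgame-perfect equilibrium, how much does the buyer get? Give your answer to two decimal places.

By backward induction:
Round 4 (the seller proposes): the buyer gets 47 if talks fail, so the seller offers 47 and keeps 133.
Round 3 (the buyer proposes): rejecting gives the seller an expected 0.9 × 133 + 0.1 × 1 = 119.8, so the buyer offers 119.8, keeping 60.2.
Round 2 (the seller proposes): rejecting gives the buyer an expected 0.9 × 60.2 + 0.1 × 47 = 58.88; the seller offers that and keeps 121.12.
Round 1 (the buyer proposes): rejecting gives the seller an expected 0.9 × 121.12 + 0.1 × 1 = 109.108, so the buyer offers 109.108, keeping 70.892.

70.89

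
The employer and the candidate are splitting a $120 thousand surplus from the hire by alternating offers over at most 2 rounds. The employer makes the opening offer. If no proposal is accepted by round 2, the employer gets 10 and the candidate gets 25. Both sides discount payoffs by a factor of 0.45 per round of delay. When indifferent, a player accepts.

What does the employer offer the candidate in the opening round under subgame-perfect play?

Round 2 (the candidate proposes): the employer gets 10 if talks fail, so the candidate offers 10 and keeps 110.
Round 1 (the employer proposes): the candidate can get 110 next round, worth 0.45 × 110 = 49.5 now; the employer offers that and keeps 70.5.

49.5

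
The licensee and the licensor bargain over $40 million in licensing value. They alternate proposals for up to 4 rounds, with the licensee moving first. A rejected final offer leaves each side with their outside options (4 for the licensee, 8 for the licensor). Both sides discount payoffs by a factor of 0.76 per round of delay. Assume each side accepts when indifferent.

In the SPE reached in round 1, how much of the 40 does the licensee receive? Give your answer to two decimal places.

16.90

Round 4 (the licensor proposes): the licensee gets 4 if talks fail, so the licensor offers 4 and keeps 36.
Round 3 (the licensee proposes): the licensor can get 36 next round, worth 0.76 × 36 = 27.36 now; the licensee offers that and keeps 12.64.
Round 2 (the licensor proposes): the licensee can get 12.64 next round, worth 0.76 × 12.64 = 9.6064 now; the licensor offers that and keeps 30.3936.
Round 1 (the licensee proposes): the licensor can get 30.3936 next round, worth 0.76 × 30.3936 = 23.099136 now. The licensee offers 23.099136 and keeps 40 − 23.099136 = 16.900864.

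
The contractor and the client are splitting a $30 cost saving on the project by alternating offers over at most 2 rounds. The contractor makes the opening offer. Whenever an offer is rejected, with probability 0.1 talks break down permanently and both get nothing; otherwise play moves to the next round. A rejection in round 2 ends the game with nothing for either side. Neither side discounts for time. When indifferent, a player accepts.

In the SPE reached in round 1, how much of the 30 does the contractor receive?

Round 2 (the client proposes): the contractor will accept anything ≥ 0, so the client offers 0 and keeps 30.
Round 1 (the contractor proposes): rejecting gives the client an expected 0.9 × 30 = 27. The contractor offers 27 and keeps 30 − 27 = 3.

3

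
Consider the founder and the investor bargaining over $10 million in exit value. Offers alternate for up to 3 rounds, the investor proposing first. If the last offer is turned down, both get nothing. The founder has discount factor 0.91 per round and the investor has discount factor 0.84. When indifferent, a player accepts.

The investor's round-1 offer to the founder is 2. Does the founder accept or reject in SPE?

Round 3 (the investor proposes): the founder will accept anything ≥ 0, so the investor offers 0 and keeps 10.
Round 2 (the founder proposes): the investor can get 10 next round, worth 0.84 × 10 = 8.4 now, so the founder offers 8.4, keeping 1.6.
So by rejecting in round 1, the founder gets 1.6 next round, worth 0.91 × 1.6 = 1.456 now.
Offer 2 ≥ 1.456, so the founder accepts.

Accept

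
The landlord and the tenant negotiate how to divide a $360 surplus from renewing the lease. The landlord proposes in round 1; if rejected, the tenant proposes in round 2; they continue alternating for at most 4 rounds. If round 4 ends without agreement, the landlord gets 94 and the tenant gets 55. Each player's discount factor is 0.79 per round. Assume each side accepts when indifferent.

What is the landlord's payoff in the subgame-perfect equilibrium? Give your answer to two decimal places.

169.13

Round 4 (the tenant proposes): the landlord gets 94 if talks fail, so the tenant offers 94 and keeps 266.
Round 3 (the landlord proposes): the tenant can get 266 next round, worth 0.79 × 266 = 210.14 now. The landlord offers 210.14 and keeps 360 − 210.14 = 149.86.
Round 2 (the tenant proposes): the landlord can get 149.86 next round, worth 0.79 × 149.86 = 118.3894 now. The tenant offers 118.3894 and keeps 360 − 118.3894 = 241.6106.
Round 1 (the landlord proposes): the tenant can get 241.6106 next round, worth 0.79 × 241.6106 = 190.872374 now; the landlord offers that and keeps 169.127626.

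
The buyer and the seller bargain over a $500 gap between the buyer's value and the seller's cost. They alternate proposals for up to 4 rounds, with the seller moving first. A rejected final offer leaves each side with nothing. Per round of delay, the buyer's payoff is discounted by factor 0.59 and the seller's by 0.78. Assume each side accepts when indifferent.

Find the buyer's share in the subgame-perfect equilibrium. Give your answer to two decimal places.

Round 4 (the buyer proposes): the seller will accept anything ≥ 0, so the buyer offers 0 and keeps 500.
Round 3 (the seller proposes): the buyer can get 500 next round, worth 0.59 × 500 = 295 now. The seller offers 295 and keeps 500 − 295 = 205.
Round 2 (the buyer proposes): the seller can get 205 next round, worth 0.78 × 205 = 159.9 now, so the buyer offers 159.9, keeping 340.1.
Round 1 (the seller proposes): the buyer can get 340.1 next round, worth 0.59 × 340.1 = 200.659 now. The seller offers 200.659 and keeps 500 − 200.659 = 299.341.

200.66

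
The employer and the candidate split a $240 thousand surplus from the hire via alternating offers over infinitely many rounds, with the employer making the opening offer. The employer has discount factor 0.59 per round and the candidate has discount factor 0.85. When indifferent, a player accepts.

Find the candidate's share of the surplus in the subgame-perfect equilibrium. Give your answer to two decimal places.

When the employer proposes, the candidate accepts any offer worth at least 0.85 times what the candidate would get by proposing next round; and vice versa.
This gives x = 240 − 0.85y and y = 240 − 0.59x, where x and y are each side's share when it proposes.
Hence (1 − 0.85·0.59)x = 240(1 − 0.85), i.e. 0.4985·x = 36.
x ≈ 72.2166; the candidate's share is 240 − x ≈ 167.7834.

167.78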